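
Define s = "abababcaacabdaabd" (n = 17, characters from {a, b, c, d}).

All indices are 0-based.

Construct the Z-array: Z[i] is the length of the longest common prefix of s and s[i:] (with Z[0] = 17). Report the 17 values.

[17, 0, 4, 0, 2, 0, 0, 1, 1, 0, 2, 0, 0, 1, 2, 0, 0]

Z[0]=17
i=1: i≥r, start 0; Z[1]=0
i=2: i≥r, start 0; Z[2]=4 grow→box=[2,6)
i=3: min(r-i=3, Z[1]=0)=0; Z[3]=0
i=4: min(r-i=2, Z[2]=4)=2; Z[4]=2
i=5: min(r-i=1, Z[3]=0)=0; Z[5]=0
i=6: i≥r, start 0; Z[6]=0
i=7: i≥r, start 0; Z[7]=1 grow→box=[7,8)
i=8: i≥r, start 0; Z[8]=1 grow→box=[8,9)
i=9: i≥r, start 0; Z[9]=0
i=10: i≥r, start 0; Z[10]=2 grow→box=[10,12)
i=11: min(r-i=1, Z[1]=0)=0; Z[11]=0
i=12: i≥r, start 0; Z[12]=0
i=13: i≥r, start 0; Z[13]=1 grow→box=[13,14)
i=14: i≥r, start 0; Z[14]=2 grow→box=[14,16)
i=15: min(r-i=1, Z[1]=0)=0; Z[15]=0
i=16: i≥r, start 0; Z[16]=0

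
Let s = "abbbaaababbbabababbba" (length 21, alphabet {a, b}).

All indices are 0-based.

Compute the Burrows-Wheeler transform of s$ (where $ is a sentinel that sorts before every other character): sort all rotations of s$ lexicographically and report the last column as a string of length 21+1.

rank  rotation                last
    0  $abbbaaababbbabababbba  a
    1  a$abbbaaababbbabababbb  b
    2  aaababbbabababbba$abbb  b
    3  aababbbabababbba$abbba  a
    4  abababbba$abbbaaababbb  b
    5  ababbba$abbbaaababbbab  b
    6  ababbbabababbba$abbbaa  a
    7  abbba$abbbaaababbbabab  b
    8  abbbaaababbbabababbba$  $
    9  abbbabababbba$abbbaaab  b
   10  ba$abbbaaababbbabababb  b
   11  baaababbbabababbba$abb  b
   12  babababbba$abbbaaababb  b
   13  bababbba$abbbaaababbba  a
   14  babbba$abbbaaababbbaba  a
   15  babbbabababbba$abbbaaa  a
   16  bba$abbbaaababbbababab  b
   17  bbaaababbbabababbba$ab  b
   18  bbabababbba$abbbaaabab  b
   19  bbba$abbbaaababbbababa  a
   20  bbbaaababbbabababbba$a  a
   21  bbbabababbba$abbbaaaba  a

abbabbab$bbbbaaabbbaaa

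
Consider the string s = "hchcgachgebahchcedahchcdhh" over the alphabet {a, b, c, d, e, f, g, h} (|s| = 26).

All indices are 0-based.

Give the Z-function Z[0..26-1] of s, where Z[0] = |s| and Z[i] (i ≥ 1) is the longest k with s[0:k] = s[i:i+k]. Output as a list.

[26, 0, 2, 0, 0, 0, 0, 1, 0, 0, 0, 0, 4, 0, 2, 0, 0, 0, 0, 4, 0, 2, 0, 0, 1, 1]

Z[0]=26
i=1: outside box; Z[1]=0
i=2: outside box; Z[2]=2 extend→box=[2,4)
i=3: min(r-i=1, Z[1]=0)=0; Z[3]=0
i=4: outside box; Z[4]=0
i=5: outside box; Z[5]=0
i=6: outside box; Z[6]=0
i=7: outside box; Z[7]=1 extend→box=[7,8)
i=8: outside box; Z[8]=0
i=9: outside box; Z[9]=0
i=10: outside box; Z[10]=0
i=11: outside box; Z[11]=0
i=12: outside box; Z[12]=4 extend→box=[12,16)
i=13: min(r-i=3, Z[1]=0)=0; Z[13]=0
i=14: min(r-i=2, Z[2]=2)=2; Z[14]=2
i=15: min(r-i=1, Z[3]=0)=0; Z[15]=0
i=16: outside box; Z[16]=0
i=17: outside box; Z[17]=0
i=18: outside box; Z[18]=0
i=19: outside box; Z[19]=4 extend→box=[19,23)
i=20: min(r-i=3, Z[1]=0)=0; Z[20]=0
i=21: min(r-i=2, Z[2]=2)=2; Z[21]=2
i=22: min(r-i=1, Z[3]=0)=0; Z[22]=0
i=23: outside box; Z[23]=0
i=24: outside box; Z[24]=1 extend→box=[24,25)
i=25: outside box; Z[25]=1 extend→box=[25,26)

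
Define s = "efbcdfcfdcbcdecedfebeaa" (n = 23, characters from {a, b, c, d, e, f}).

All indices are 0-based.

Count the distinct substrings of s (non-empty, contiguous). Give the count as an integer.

255

rank→(start, suffix):
  0 → (22, 'a')
  1 → (21, 'aa')
  2 → (10, 'bcdecedfebeaa')
  3 → (2, 'bcdfcfdcbcdecedfebeaa')
  4 → (19, 'beaa')
  5 → (9, 'cbcdecedfebeaa')
  6 → (11, 'cdecedfebeaa')
  7 → (3, 'cdfcfdcbcdecedfebeaa')
  8 → (14, 'cedfebeaa')
  9 → (6, 'cfdcbcdecedfebeaa')
  10 → (8, 'dcbcdecedfebeaa')
  11 → (12, 'decedfebeaa')
  12 → (4, 'dfcfdcbcdecedfebeaa')
  13 → (16, 'dfebeaa')
  14 → (20, 'eaa')
  15 → (18, 'ebeaa')
  16 → (13, 'ecedfebeaa')
  17 → (15, 'edfebeaa')
  18 → (0, 'efbcdfcfdcbcdecedfebeaa')
  19 → (1, 'fbcdfcfdcbcdecedfebeaa')
  20 → (5, 'fcfdcbcdecedfebeaa')
  21 → (7, 'fdcbcdecedfebeaa')
  22 → (17, 'febeaa')

SA = [22, 21, 10, 2, 19, 9, 11, 3, 14, 6, 8, 12, 4, 16, 20, 18, 13, 15, 0, 1, 5, 7, 17]
rank  pair      lcp
   1  s[22:],s[21:]  1  'a'
   2  s[21:],s[10:]  0  ''
   3  s[10:],s[2:]  3  'bcd'
   4  s[2:],s[19:]  1  'b'
   5  s[19:],s[9:]  0  ''
   6  s[9:],s[11:]  1  'c'
   7  s[11:],s[3:]  2  'cd'
   8  s[3:],s[14:]  1  'c'
   9  s[14:],s[6:]  1  'c'
  10  s[6:],s[8:]  0  ''
  11  s[8:],s[12:]  1  'd'
  12  s[12:],s[4:]  1  'd'
  13  s[4:],s[16:]  2  'df'
  14  s[16:],s[20:]  0  ''
  15  s[20:],s[18:]  1  'e'
  16  s[18:],s[13:]  1  'e'
  17  s[13:],s[15:]  1  'e'
  18  s[15:],s[0:]  1  'e'
  19  s[0:],s[1:]  0  ''
  20  s[1:],s[5:]  1  'f'
  21  s[5:],s[7:]  1  'f'
  22  s[7:],s[17:]  1  'f'

n(n+1)/2 = 23·24/2 = 276
Σ LCP = 0 + 1 + 0 + 3 + 1 + 0 + 1 + 2 + 1 + 1 + 0 + 1 + 1 + 2 + 0 + 1 + 1 + 1 + 1 + 0 + 1 + 1 + 1 = 21
distinct = 276 − 21 = 255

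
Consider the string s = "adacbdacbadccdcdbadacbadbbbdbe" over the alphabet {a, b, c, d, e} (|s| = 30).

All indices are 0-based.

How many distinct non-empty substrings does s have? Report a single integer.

sorted suffixes:
  #0 SA[0]=19  'acbadbbbdbe'
  #1 SA[1]=6  'acbadccdcdbadacbadbbbdbe'
  #2 SA[2]=2  'acbdacbadccdcdbadacbadbbbdbe'
  #3 SA[3]=17  'adacbadbbbdbe'
  #4 SA[4]=0  'adacbdacbadccdcdbadacbadbbbdbe'
  #5 SA[5]=22  'adbbbdbe'
  #6 SA[6]=9  'adccdcdbadacbadbbbdbe'
  #7 SA[7]=16  'badacbadbbbdbe'
  #8 SA[8]=21  'badbbbdbe'
  #9 SA[9]=8  'badccdcdbadacbadbbbdbe'
  #10 SA[10]=24  'bbbdbe'
  #11 SA[11]=25  'bbdbe'
  #12 SA[12]=4  'bdacbadccdcdbadacbadbbbdbe'
  #13 SA[13]=26  'bdbe'
  #14 SA[14]=28  'be'
  #15 SA[15]=20  'cbadbbbdbe'
  #16 SA[16]=7  'cbadccdcdbadacbadbbbdbe'
  #17 SA[17]=3  'cbdacbadccdcdbadacbadbbbdbe'
  #18 SA[18]=11  'ccdcdbadacbadbbbdbe'
  #19 SA[19]=14  'cdbadacbadbbbdbe'
  #20 SA[20]=12  'cdcdbadacbadbbbdbe'
  #21 SA[21]=18  'dacbadbbbdbe'
  #22 SA[22]=5  'dacbadccdcdbadacbadbbbdbe'
  #23 SA[23]=1  'dacbdacbadccdcdbadacbadbbbdbe'
  #24 SA[24]=15  'dbadacbadbbbdbe'
  #25 SA[25]=23  'dbbbdbe'
  #26 SA[26]=27  'dbe'
  #27 SA[27]=10  'dccdcdbadacbadbbbdbe'
  #28 SA[28]=13  'dcdbadacbadbbbdbe'
  #29 SA[29]=29  'e'

SA = [19, 6, 2, 17, 0, 22, 9, 16, 21, 8, 24, 25, 4, 26, 28, 20, 7, 3, 11, 14, 12, 18, 5, 1, 15, 23, 27, 10, 13, 29]
i: (SA[i-1],SA[i]) lcp shared
  1: (19,6) 5 'acbad'
  2: (6,2) 3 'acb'
  3: (2,17) 1 'a'
  4: (17,0) 5 'adacb'
  5: (0,22) 2 'ad'
  6: (22,9) 2 'ad'
  7: (9,16) 0 ''
  8: (16,21) 3 'bad'
  9: (21,8) 3 'bad'
  10: (8,24) 1 'b'
  11: (24,25) 2 'bb'
  12: (25,4) 1 'b'
  13: (4,26) 2 'bd'
  14: (26,28) 1 'b'
  15: (28,20) 0 ''
  16: (20,7) 4 'cbad'
  17: (7,3) 2 'cb'
  18: (3,11) 1 'c'
  19: (11,14) 1 'c'
  20: (14,12) 2 'cd'
  21: (12,18) 0 ''
  22: (18,5) 6 'dacbad'
  23: (5,1) 4 'dacb'
  24: (1,15) 1 'd'
  25: (15,23) 2 'db'
  26: (23,27) 2 'db'
  27: (27,10) 1 'd'
  28: (10,13) 2 'dc'
  29: (13,29) 0 ''

n(n+1)/2 = 30·31/2 = 465
Σ LCP = 0 + 5 + 3 + 1 + 5 + 2 + 2 + 0 + 3 + 3 + 1 + 2 + 1 + 2 + 1 + 0 + 4 + 2 + 1 + 1 + 2 + 0 + 6 + 4 + 1 + 2 + 2 + 1 + 2 + 0 = 59
distinct = 465 − 59 = 406

406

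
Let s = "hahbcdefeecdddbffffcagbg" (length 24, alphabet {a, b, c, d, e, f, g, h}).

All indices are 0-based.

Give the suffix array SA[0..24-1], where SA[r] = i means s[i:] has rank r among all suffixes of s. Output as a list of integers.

rank | idx | suffix
   0 |  20 | agbg
   1 |   1 | ahbcdefeecdddbffffcagbg
   2 |   3 | bcdefeecdddbffffcagbg
   3 |  14 | bffffcagbg
   4 |  22 | bg
   5 |  19 | cagbg
   6 |  10 | cdddbffffcagbg
   7 |   4 | cdefeecdddbffffcagbg
   8 |  13 | dbffffcagbg
   9 |  12 | ddbffffcagbg
  10 |  11 | dddbffffcagbg
  11 |   5 | defeecdddbffffcagbg
  12 |   9 | ecdddbffffcagbg
  13 |   8 | eecdddbffffcagbg
  14 |   6 | efeecdddbffffcagbg
  15 |  18 | fcagbg
  16 |   7 | feecdddbffffcagbg
  17 |  17 | ffcagbg
  18 |  16 | fffcagbg
  19 |  15 | ffffcagbg
  20 |  23 | g
  21 |  21 | gbg
  22 |   0 | hahbcdefeecdddbffffcagbg
  23 |   2 | hbcdefeecdddbffffcagbg

[20, 1, 3, 14, 22, 19, 10, 4, 13, 12, 11, 5, 9, 8, 6, 18, 7, 17, 16, 15, 23, 21, 0, 2]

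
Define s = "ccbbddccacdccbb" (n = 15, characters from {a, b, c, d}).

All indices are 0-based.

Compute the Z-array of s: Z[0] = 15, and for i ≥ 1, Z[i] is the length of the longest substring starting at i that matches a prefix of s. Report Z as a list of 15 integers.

[15, 1, 0, 0, 0, 0, 2, 1, 0, 1, 0, 4, 1, 0, 0]

Z[0]=15
i=1: outside box; Z[1]=1 scan→box=[1,2)
i=2: outside box; Z[2]=0
i=3: outside box; Z[3]=0
i=4: outside box; Z[4]=0
i=5: outside box; Z[5]=0
i=6: outside box; Z[6]=2 scan→box=[6,8)
i=7: min(r-i=1, Z[1]=1)=1; Z[7]=1
i=8: outside box; Z[8]=0
i=9: outside box; Z[9]=1 scan→box=[9,10)
i=10: outside box; Z[10]=0
i=11: outside box; Z[11]=4 scan→box=[11,15)
i=12: min(r-i=3, Z[1]=1)=1; Z[12]=1
i=13: min(r-i=2, Z[2]=0)=0; Z[13]=0
i=14: min(r-i=1, Z[3]=0)=0; Z[14]=0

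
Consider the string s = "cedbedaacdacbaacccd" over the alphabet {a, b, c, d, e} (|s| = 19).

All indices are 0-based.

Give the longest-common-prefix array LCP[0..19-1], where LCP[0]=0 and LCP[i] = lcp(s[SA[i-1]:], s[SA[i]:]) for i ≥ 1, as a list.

[0, 3, 1, 2, 2, 0, 1, 0, 1, 2, 1, 2, 1, 0, 1, 2, 1, 0, 2]

rank→(start, suffix):
  0 → (13, 'aacccd')
  1 → (6, 'aacdacbaacccd')
  2 → (10, 'acbaacccd')
  3 → (14, 'acccd')
  4 → (7, 'acdacbaacccd')
  5 → (12, 'baacccd')
  6 → (3, 'bedaacdacbaacccd')
  7 → (11, 'cbaacccd')
  8 → (15, 'cccd')
  9 → (16, 'ccd')
  10 → (17, 'cd')
  11 → (8, 'cdacbaacccd')
  12 → (0, 'cedbedaacdacbaacccd')
  13 → (18, 'd')
  14 → (5, 'daacdacbaacccd')
  15 → (9, 'dacbaacccd')
  16 → (2, 'dbedaacdacbaacccd')
  17 → (4, 'edaacdacbaacccd')
  18 → (1, 'edbedaacdacbaacccd')

SA = [13, 6, 10, 14, 7, 12, 3, 11, 15, 16, 17, 8, 0, 18, 5, 9, 2, 4, 1]
i: (SA[i-1],SA[i]) lcp shared
  1: (13,6) 3 'aac'
  2: (6,10) 1 'a'
  3: (10,14) 2 'ac'
  4: (14,7) 2 'ac'
  5: (7,12) 0 ''
  6: (12,3) 1 'b'
  7: (3,11) 0 ''
  8: (11,15) 1 'c'
  9: (15,16) 2 'cc'
  10: (16,17) 1 'c'
  11: (17,8) 2 'cd'
  12: (8,0) 1 'c'
  13: (0,18) 0 ''
  14: (18,5) 1 'd'
  15: (5,9) 2 'da'
  16: (9,2) 1 'd'
  17: (2,4) 0 ''
  18: (4,1) 2 'ed'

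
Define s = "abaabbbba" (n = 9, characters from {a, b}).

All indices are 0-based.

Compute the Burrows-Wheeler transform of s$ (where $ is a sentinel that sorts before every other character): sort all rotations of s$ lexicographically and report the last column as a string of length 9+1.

abb$ababba

rank  rotation    last
    0  $abaabbbba  a
    1  a$abaabbbb  b
    2  aabbbba$ab  b
    3  abaabbbba$  $
    4  abbbba$aba  a
    5  ba$abaabbb  b
    6  baabbbba$a  a
    7  bba$abaabb  b
    8  bbba$abaab  b
    9  bbbba$abaa  a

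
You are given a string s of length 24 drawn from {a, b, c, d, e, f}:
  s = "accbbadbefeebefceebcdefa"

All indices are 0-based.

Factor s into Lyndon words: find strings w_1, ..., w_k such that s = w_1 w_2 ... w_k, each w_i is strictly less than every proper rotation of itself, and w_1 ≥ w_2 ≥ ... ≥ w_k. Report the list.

["accbbadbefeebefceebcdef", "a"]

emit factor 1: 'accbbadbefeebefceebcdef' (i=0, period=23)
emit factor 2: 'a' (i=23, period=1)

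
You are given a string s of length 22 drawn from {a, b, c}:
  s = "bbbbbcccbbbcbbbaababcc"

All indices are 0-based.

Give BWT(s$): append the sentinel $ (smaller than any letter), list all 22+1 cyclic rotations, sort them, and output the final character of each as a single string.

rank  rotation                 last
    0  $bbbbbcccbbbcbbbaababcc  c
    1  aababcc$bbbbbcccbbbcbbb  b
    2  ababcc$bbbbbcccbbbcbbba  a
    3  abcc$bbbbbcccbbbcbbbaab  b
    4  baababcc$bbbbbcccbbbcbb  b
    5  babcc$bbbbbcccbbbcbbbaa  a
    6  bbaababcc$bbbbbcccbbbcb  b
    7  bbbaababcc$bbbbbcccbbbc  c
    8  bbbbbcccbbbcbbbaababcc$  $
    9  bbbbcccbbbcbbbaababcc$b  b
   10  bbbcbbbaababcc$bbbbbccc  c
   11  bbbcccbbbcbbbaababcc$bb  b
   12  bbcbbbaababcc$bbbbbcccb  b
   13  bbcccbbbcbbbaababcc$bbb  b
   14  bcbbbaababcc$bbbbbcccbb  b
   15  bcc$bbbbbcccbbbcbbbaaba  a
   16  bcccbbbcbbbaababcc$bbbb  b
   17  c$bbbbbcccbbbcbbbaababc  c
   18  cbbbaababcc$bbbbbcccbbb  b
   19  cbbbcbbbaababcc$bbbbbcc  c
   20  cc$bbbbbcccbbbcbbbaabab  b
   21  ccbbbcbbbaababcc$bbbbbc  c
   22  cccbbbcbbbaababcc$bbbbb  b

cbabbabc$bcbbbbabcbcbcb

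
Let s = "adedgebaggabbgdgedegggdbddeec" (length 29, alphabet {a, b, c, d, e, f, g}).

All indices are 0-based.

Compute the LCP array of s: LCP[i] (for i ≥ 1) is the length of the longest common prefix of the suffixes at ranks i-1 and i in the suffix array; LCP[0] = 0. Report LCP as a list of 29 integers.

[0, 1, 1, 0, 1, 1, 1, 0, 0, 1, 1, 2, 2, 1, 3, 0, 1, 1, 2, 1, 1, 0, 1, 2, 1, 2, 1, 2, 2]

sorted suffixes:
  #0 SA[0]=10  'abbgdgedegggdbddeec'
  #1 SA[1]=0  'adedgebaggabbgdgedegggdbddeec'
  #2 SA[2]=7  'aggabbgdgedegggdbddeec'
  #3 SA[3]=6  'baggabbgdgedegggdbddeec'
  #4 SA[4]=11  'bbgdgedegggdbddeec'
  #5 SA[5]=23  'bddeec'
  #6 SA[6]=12  'bgdgedegggdbddeec'
  #7 SA[7]=28  'c'
  #8 SA[8]=22  'dbddeec'
  #9 SA[9]=24  'ddeec'
  #10 SA[10]=1  'dedgebaggabbgdgedegggdbddeec'
  #11 SA[11]=25  'deec'
  #12 SA[12]=17  'degggdbddeec'
  #13 SA[13]=3  'dgebaggabbgdgedegggdbddeec'
  #14 SA[14]=14  'dgedegggdbddeec'
  #15 SA[15]=5  'ebaggabbgdgedegggdbddeec'
  #16 SA[16]=27  'ec'
  #17 SA[17]=16  'edegggdbddeec'
  #18 SA[18]=2  'edgebaggabbgdgedegggdbddeec'
  #19 SA[19]=26  'eec'
  #20 SA[20]=18  'egggdbddeec'
  #21 SA[21]=9  'gabbgdgedegggdbddeec'
  #22 SA[22]=21  'gdbddeec'
  #23 SA[23]=13  'gdgedegggdbddeec'
  #24 SA[24]=4  'gebaggabbgdgedegggdbddeec'
  #25 SA[25]=15  'gedegggdbddeec'
  #26 SA[26]=8  'ggabbgdgedegggdbddeec'
  #27 SA[27]=20  'ggdbddeec'
  #28 SA[28]=19  'gggdbddeec'

SA = [10, 0, 7, 6, 11, 23, 12, 28, 22, 24, 1, 25, 17, 3, 14, 5, 27, 16, 2, 26, 18, 9, 21, 13, 4, 15, 8, 20, 19]
i: (SA[i-1],SA[i]) lcp shared
  1: (10,0) 1 'a'
  2: (0,7) 1 'a'
  3: (7,6) 0 ''
  4: (6,11) 1 'b'
  5: (11,23) 1 'b'
  6: (23,12) 1 'b'
  7: (12,28) 0 ''
  8: (28,22) 0 ''
  9: (22,24) 1 'd'
  10: (24,1) 1 'd'
  11: (1,25) 2 'de'
  12: (25,17) 2 'de'
  13: (17,3) 1 'd'
  14: (3,14) 3 'dge'
  15: (14,5) 0 ''
  16: (5,27) 1 'e'
  17: (27,16) 1 'e'
  18: (16,2) 2 'ed'
  19: (2,26) 1 'e'
  20: (26,18) 1 'e'
  21: (18,9) 0 ''
  22: (9,21) 1 'g'
  23: (21,13) 2 'gd'
  24: (13,4) 1 'g'
  25: (4,15) 2 'ge'
  26: (15,8) 1 'g'
  27: (8,20) 2 'gg'
  28: (20,19) 2 'gg'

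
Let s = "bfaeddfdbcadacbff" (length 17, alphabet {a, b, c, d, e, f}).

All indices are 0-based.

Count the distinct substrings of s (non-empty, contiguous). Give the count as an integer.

141

rank→(start, suffix):
  0 → (12, 'acbff')
  1 → (10, 'adacbff')
  2 → (2, 'aeddfdbcadacbff')
  3 → (8, 'bcadacbff')
  4 → (0, 'bfaeddfdbcadacbff')
  5 → (14, 'bff')
  6 → (9, 'cadacbff')
  7 → (13, 'cbff')
  8 → (11, 'dacbff')
  9 → (7, 'dbcadacbff')
  10 → (4, 'ddfdbcadacbff')
  11 → (5, 'dfdbcadacbff')
  12 → (3, 'eddfdbcadacbff')
  13 → (16, 'f')
  14 → (1, 'faeddfdbcadacbff')
  15 → (6, 'fdbcadacbff')
  16 → (15, 'ff')

SA = [12, 10, 2, 8, 0, 14, 9, 13, 11, 7, 4, 5, 3, 16, 1, 6, 15]
rank  pair      lcp
   1  s[12:],s[10:]  1  'a'
   2  s[10:],s[2:]  1  'a'
   3  s[2:],s[8:]  0  ''
   4  s[8:],s[0:]  1  'b'
   5  s[0:],s[14:]  2  'bf'
   6  s[14:],s[9:]  0  ''
   7  s[9:],s[13:]  1  'c'
   8  s[13:],s[11:]  0  ''
   9  s[11:],s[7:]  1  'd'
  10  s[7:],s[4:]  1  'd'
  11  s[4:],s[5:]  1  'd'
  12  s[5:],s[3:]  0  ''
  13  s[3:],s[16:]  0  ''
  14  s[16:],s[1:]  1  'f'
  15  s[1:],s[6:]  1  'f'
  16  s[6:],s[15:]  1  'f'

n(n+1)/2 = 17·18/2 = 153
Σ LCP = 0 + 1 + 1 + 0 + 1 + 2 + 0 + 1 + 0 + 1 + 1 + 1 + 0 + 0 + 1 + 1 + 1 = 12
distinct = 153 − 12 = 141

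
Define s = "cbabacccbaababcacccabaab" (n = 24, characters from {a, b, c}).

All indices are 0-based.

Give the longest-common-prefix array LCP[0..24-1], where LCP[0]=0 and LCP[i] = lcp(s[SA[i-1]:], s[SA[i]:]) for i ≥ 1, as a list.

[0, 3, 1, 2, 3, 3, 2, 1, 4, 0, 1, 4, 2, 3, 2, 1, 0, 2, 1, 3, 1, 2, 2, 3]

rank→(start, suffix):
  0 → (21, 'aab')
  1 → (9, 'aababcacccabaab')
  2 → (22, 'ab')
  3 → (19, 'abaab')
  4 → (10, 'ababcacccabaab')
  5 → (2, 'abacccbaababcacccabaab')
  6 → (12, 'abcacccabaab')
  7 → (15, 'acccabaab')
  8 → (4, 'acccbaababcacccabaab')
  9 → (23, 'b')
  10 → (20, 'baab')
  11 → (8, 'baababcacccabaab')
  12 → (1, 'babacccbaababcacccabaab')
  13 → (11, 'babcacccabaab')
  14 → (3, 'bacccbaababcacccabaab')
  15 → (13, 'bcacccabaab')
  16 → (18, 'cabaab')
  17 → (14, 'cacccabaab')
  18 → (7, 'cbaababcacccabaab')
  19 → (0, 'cbabacccbaababcacccabaab')
  20 → (17, 'ccabaab')
  21 → (6, 'ccbaababcacccabaab')
  22 → (16, 'cccabaab')
  23 → (5, 'cccbaababcacccabaab')

SA = [21, 9, 22, 19, 10, 2, 12, 15, 4, 23, 20, 8, 1, 11, 3, 13, 18, 14, 7, 0, 17, 6, 16, 5]
[i] adj suffixes → lcp
  [1] 21/9 → 3 ('aab')
  [2] 9/22 → 1 ('a')
  [3] 22/19 → 2 ('ab')
  [4] 19/10 → 3 ('aba')
  [5] 10/2 → 3 ('aba')
  [6] 2/12 → 2 ('ab')
  [7] 12/15 → 1 ('a')
  [8] 15/4 → 4 ('accc')
  [9] 4/23 → 0 ('')
  [10] 23/20 → 1 ('b')
  [11] 20/8 → 4 ('baab')
  [12] 8/1 → 2 ('ba')
  [13] 1/11 → 3 ('bab')
  [14] 11/3 → 2 ('ba')
  [15] 3/13 → 1 ('b')
  [16] 13/18 → 0 ('')
  [17] 18/14 → 2 ('ca')
  [18] 14/7 → 1 ('c')
  [19] 7/0 → 3 ('cba')
  [20] 0/17 → 1 ('c')
  [21] 17/6 → 2 ('cc')
  [22] 6/16 → 2 ('cc')
  [23] 16/5 → 3 ('ccc')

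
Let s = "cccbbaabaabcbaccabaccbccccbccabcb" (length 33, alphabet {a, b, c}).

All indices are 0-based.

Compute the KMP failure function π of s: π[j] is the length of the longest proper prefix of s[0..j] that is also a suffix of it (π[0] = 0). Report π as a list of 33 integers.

π[0] = 0
j=1 s[j]='c': π[1]=1 (border 'c')
j=2 s[j]='c': π[2]=2 (border 'cc')
j=3 s[j]='b': k: 2→1→0; π[3]=0 (border '')
j=4 s[j]='b': π[4]=0 (border '')
j=5 s[j]='a': π[5]=0 (border '')
j=6 s[j]='a': π[6]=0 (border '')
j=7 s[j]='b': π[7]=0 (border '')
j=8 s[j]='a': π[8]=0 (border '')
j=9 s[j]='a': π[9]=0 (border '')
j=10 s[j]='b': π[10]=0 (border '')
j=11 s[j]='c': π[11]=1 (border 'c')
j=12 s[j]='b': k: 1→0; π[12]=0 (border '')
j=13 s[j]='a': π[13]=0 (border '')
j=14 s[j]='c': π[14]=1 (border 'c')
j=15 s[j]='c': π[15]=2 (border 'cc')
j=16 s[j]='a': k: 2→1→0; π[16]=0 (border '')
j=17 s[j]='b': π[17]=0 (border '')
j=18 s[j]='a': π[18]=0 (border '')
j=19 s[j]='c': π[19]=1 (border 'c')
j=20 s[j]='c': π[20]=2 (border 'cc')
j=21 s[j]='b': k: 2→1→0; π[21]=0 (border '')
j=22 s[j]='c': π[22]=1 (border 'c')
j=23 s[j]='c': π[23]=2 (border 'cc')
j=24 s[j]='c': π[24]=3 (border 'ccc')
j=25 s[j]='c': k: 3→2; π[25]=3 (border 'ccc')
j=26 s[j]='b': π[26]=4 (border 'cccb')
j=27 s[j]='c': k: 4→0; π[27]=1 (border 'c')
j=28 s[j]='c': π[28]=2 (border 'cc')
j=29 s[j]='a': k: 2→1→0; π[29]=0 (border '')
j=30 s[j]='b': π[30]=0 (border '')
j=31 s[j]='c': π[31]=1 (border 'c')
j=32 s[j]='b': k: 1→0; π[32]=0 (border '')

[0, 1, 2, 0, 0, 0, 0, 0, 0, 0, 0, 1, 0, 0, 1, 2, 0, 0, 0, 1, 2, 0, 1, 2, 3, 3, 4, 1, 2, 0, 0, 1, 0]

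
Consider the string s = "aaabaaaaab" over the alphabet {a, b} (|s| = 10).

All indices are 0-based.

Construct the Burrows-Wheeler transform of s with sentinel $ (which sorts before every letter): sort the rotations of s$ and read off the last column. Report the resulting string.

rank  rotation     last
    0  $aaabaaaaab  b
    1  aaaaab$aaab  b
    2  aaaab$aaaba  a
    3  aaab$aaabaa  a
    4  aaabaaaaab$  $
    5  aab$aaabaaa  a
    6  aabaaaaab$a  a
    7  ab$aaabaaaa  a
    8  abaaaaab$aa  a
    9  b$aaabaaaaa  a
   10  baaaaab$aaa  a

bbaa$aaaaaa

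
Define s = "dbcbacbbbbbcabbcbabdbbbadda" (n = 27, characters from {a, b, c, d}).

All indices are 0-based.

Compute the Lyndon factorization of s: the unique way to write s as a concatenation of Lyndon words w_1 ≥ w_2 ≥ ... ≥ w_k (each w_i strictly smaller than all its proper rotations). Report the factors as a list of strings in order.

["d", "bc", "b", "acbbbbbc", "abbcbabdbbbadd", "a"]

emit factor 1: 'd' (i=0, period=1)
emit factor 2: 'bc' (i=1, period=2)
emit factor 3: 'b' (i=3, period=1)
emit factor 4: 'acbbbbbc' (i=4, period=8)
emit factor 5: 'abbcbabdbbbadd' (i=12, period=14)
emit factor 6: 'a' (i=26, period=1)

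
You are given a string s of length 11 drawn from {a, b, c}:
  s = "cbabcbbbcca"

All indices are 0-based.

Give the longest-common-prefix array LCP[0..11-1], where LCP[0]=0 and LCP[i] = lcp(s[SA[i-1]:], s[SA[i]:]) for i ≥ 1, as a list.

[0, 1, 0, 1, 2, 1, 2, 0, 1, 2, 1]

sorted suffixes:
  #0 SA[0]=10  'a'
  #1 SA[1]=2  'abcbbbcca'
  #2 SA[2]=1  'babcbbbcca'
  #3 SA[3]=5  'bbbcca'
  #4 SA[4]=6  'bbcca'
  #5 SA[5]=3  'bcbbbcca'
  #6 SA[6]=7  'bcca'
  #7 SA[7]=9  'ca'
  #8 SA[8]=0  'cbabcbbbcca'
  #9 SA[9]=4  'cbbbcca'
  #10 SA[10]=8  'cca'

SA = [10, 2, 1, 5, 6, 3, 7, 9, 0, 4, 8]
[i] adj suffixes → lcp
  [1] 10/2 → 1 ('a')
  [2] 2/1 → 0 ('')
  [3] 1/5 → 1 ('b')
  [4] 5/6 → 2 ('bb')
  [5] 6/3 → 1 ('b')
  [6] 3/7 → 2 ('bc')
  [7] 7/9 → 0 ('')
  [8] 9/0 → 1 ('c')
  [9] 0/4 → 2 ('cb')
  [10] 4/8 → 1 ('c')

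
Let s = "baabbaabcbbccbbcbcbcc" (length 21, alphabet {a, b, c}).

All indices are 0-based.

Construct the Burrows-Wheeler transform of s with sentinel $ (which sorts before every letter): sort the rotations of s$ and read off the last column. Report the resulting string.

rank  rotation                last
    0  $baabbaabcbbccbbcbcbcc  c
    1  aabbaabcbbccbbcbcbcc$b  b
    2  aabcbbccbbcbcbcc$baabb  b
    3  abbaabcbbccbbcbcbcc$ba  a
    4  abcbbccbbcbcbcc$baabba  a
    5  baabbaabcbbccbbcbcbcc$  $
    6  baabcbbccbbcbcbcc$baab  b
    7  bbaabcbbccbbcbcbcc$baa  a
    8  bbcbcbcc$baabbaabcbbcc  c
    9  bbccbbcbcbcc$baabbaabc  c
   10  bcbbccbbcbcbcc$baabbaa  a
   11  bcbcbcc$baabbaabcbbccb  b
   12  bcbcc$baabbaabcbbccbbc  c
   13  bcc$baabbaabcbbccbbcbc  c
   14  bccbbcbcbcc$baabbaabcb  b
   15  c$baabbaabcbbccbbcbcbc  c
   16  cbbcbcbcc$baabbaabcbbc  c
   17  cbbccbbcbcbcc$baabbaab  b
   18  cbcbcc$baabbaabcbbccbb  b
   19  cbcc$baabbaabcbbccbbcb  b
   20  cc$baabbaabcbbccbbcbcb  b
   21  ccbbcbcbcc$baabbaabcbb  b

cbbaa$baccabccbccbbbbb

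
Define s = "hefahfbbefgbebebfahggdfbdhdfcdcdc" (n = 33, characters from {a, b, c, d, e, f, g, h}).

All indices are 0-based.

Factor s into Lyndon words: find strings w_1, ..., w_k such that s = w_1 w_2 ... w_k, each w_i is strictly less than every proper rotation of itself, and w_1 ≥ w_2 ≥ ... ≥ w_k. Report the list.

["h", "ef", "ahfbbefgbebebfahggdfbdhdfcdcdc"]

emit factor 1: 'h' (i=0, period=1)
emit factor 2: 'ef' (i=1, period=2)
emit factor 3: 'ahfbbefgbebebfahggdfbdhdfcdcdc' (i=3, period=30)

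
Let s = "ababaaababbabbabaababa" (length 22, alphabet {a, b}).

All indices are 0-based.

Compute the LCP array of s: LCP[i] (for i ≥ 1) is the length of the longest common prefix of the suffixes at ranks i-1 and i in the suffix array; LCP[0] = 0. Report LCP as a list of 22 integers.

sorted suffixes:
  #0 SA[0]=21  'a'
  #1 SA[1]=4  'aaababbabbabaababa'
  #2 SA[2]=16  'aababa'
  #3 SA[3]=5  'aababbabbabaababa'
  #4 SA[4]=19  'aba'
  #5 SA[5]=2  'abaaababbabbabaababa'
  #6 SA[6]=14  'abaababa'
  #7 SA[7]=17  'ababa'
  #8 SA[8]=0  'ababaaababbabbabaababa'
  #9 SA[9]=6  'ababbabbabaababa'
  #10 SA[10]=11  'abbabaababa'
  #11 SA[11]=8  'abbabbabaababa'
  #12 SA[12]=20  'ba'
  #13 SA[13]=3  'baaababbabbabaababa'
  #14 SA[14]=15  'baababa'
  #15 SA[15]=18  'baba'
  #16 SA[16]=1  'babaaababbabbabaababa'
  #17 SA[17]=13  'babaababa'
  #18 SA[18]=10  'babbabaababa'
  #19 SA[19]=7  'babbabbabaababa'
  #20 SA[20]=12  'bbabaababa'
  #21 SA[21]=9  'bbabbabaababa'

SA = [21, 4, 16, 5, 19, 2, 14, 17, 0, 6, 11, 8, 20, 3, 15, 18, 1, 13, 10, 7, 12, 9]
i: (SA[i-1],SA[i]) lcp shared
  1: (21,4) 1 'a'
  2: (4,16) 2 'aa'
  3: (16,5) 5 'aabab'
  4: (5,19) 1 'a'
  5: (19,2) 3 'aba'
  6: (2,14) 4 'abaa'
  7: (14,17) 3 'aba'
  8: (17,0) 5 'ababa'
  9: (0,6) 4 'abab'
  10: (6,11) 2 'ab'
  11: (11,8) 5 'abbab'
  12: (8,20) 0 ''
  13: (20,3) 2 'ba'
  14: (3,15) 3 'baa'
  15: (15,18) 2 'ba'
  16: (18,1) 4 'baba'
  17: (1,13) 5 'babaa'
  18: (13,10) 3 'bab'
  19: (10,7) 6 'babbab'
  20: (7,12) 1 'b'
  21: (12,9) 4 'bbab'

[0, 1, 2, 5, 1, 3, 4, 3, 5, 4, 2, 5, 0, 2, 3, 2, 4, 5, 3, 6, 1, 4]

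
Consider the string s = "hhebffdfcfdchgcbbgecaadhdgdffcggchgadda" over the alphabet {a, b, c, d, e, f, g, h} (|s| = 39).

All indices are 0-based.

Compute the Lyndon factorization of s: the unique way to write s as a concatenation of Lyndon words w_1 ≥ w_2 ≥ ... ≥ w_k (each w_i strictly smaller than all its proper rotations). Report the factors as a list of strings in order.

emit factor 1: 'h' (i=0, period=1)
emit factor 2: 'h' (i=1, period=1)
emit factor 3: 'e' (i=2, period=1)
emit factor 4: 'bffdfcfdchgc' (i=3, period=12)
emit factor 5: 'bbgec' (i=15, period=5)
emit factor 6: 'aadhdgdffcggchgadd' (i=20, period=18)
emit factor 7: 'a' (i=38, period=1)

["h", "h", "e", "bffdfcfdchgc", "bbgec", "aadhdgdffcggchgadd", "a"]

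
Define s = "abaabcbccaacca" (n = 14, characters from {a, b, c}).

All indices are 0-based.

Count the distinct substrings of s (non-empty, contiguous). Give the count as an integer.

88

sorted suffixes:
  #0 SA[0]=13  'a'
  #1 SA[1]=2  'aabcbccaacca'
  #2 SA[2]=9  'aacca'
  #3 SA[3]=0  'abaabcbccaacca'
  #4 SA[4]=3  'abcbccaacca'
  #5 SA[5]=10  'acca'
  #6 SA[6]=1  'baabcbccaacca'
  #7 SA[7]=4  'bcbccaacca'
  #8 SA[8]=6  'bccaacca'
  #9 SA[9]=12  'ca'
  #10 SA[10]=8  'caacca'
  #11 SA[11]=5  'cbccaacca'
  #12 SA[12]=11  'cca'
  #13 SA[13]=7  'ccaacca'

SA = [13, 2, 9, 0, 3, 10, 1, 4, 6, 12, 8, 5, 11, 7]
rank  pair      lcp
   1  s[13:],s[2:]  1  'a'
   2  s[2:],s[9:]  2  'aa'
   3  s[9:],s[0:]  1  'a'
   4  s[0:],s[3:]  2  'ab'
   5  s[3:],s[10:]  1  'a'
   6  s[10:],s[1:]  0  ''
   7  s[1:],s[4:]  1  'b'
   8  s[4:],s[6:]  2  'bc'
   9  s[6:],s[12:]  0  ''
  10  s[12:],s[8:]  2  'ca'
  11  s[8:],s[5:]  1  'c'
  12  s[5:],s[11:]  1  'c'
  13  s[11:],s[7:]  3  'cca'

n(n+1)/2 = 14·15/2 = 105
Σ LCP = 0 + 1 + 2 + 1 + 2 + 1 + 0 + 1 + 2 + 0 + 2 + 1 + 1 + 3 = 17
distinct = 105 − 17 = 88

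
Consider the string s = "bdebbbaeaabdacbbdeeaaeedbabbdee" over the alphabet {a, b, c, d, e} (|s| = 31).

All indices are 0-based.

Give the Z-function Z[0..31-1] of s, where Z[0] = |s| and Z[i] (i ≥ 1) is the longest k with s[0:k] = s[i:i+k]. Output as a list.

Z[0]=31
i=1: i≥r, start 0; Z[1]=0
i=2: i≥r, start 0; Z[2]=0
i=3: i≥r, start 0; Z[3]=1 extend→box=[3,4)
i=4: i≥r, start 0; Z[4]=1 extend→box=[4,5)
i=5: i≥r, start 0; Z[5]=1 extend→box=[5,6)
i=6: i≥r, start 0; Z[6]=0
i=7: i≥r, start 0; Z[7]=0
i=8: i≥r, start 0; Z[8]=0
i=9: i≥r, start 0; Z[9]=0
i=10: i≥r, start 0; Z[10]=2 extend→box=[10,12)
i=11: min(r-i=1, Z[1]=0)=0; Z[11]=0
i=12: i≥r, start 0; Z[12]=0
i=13: i≥r, start 0; Z[13]=0
i=14: i≥r, start 0; Z[14]=1 extend→box=[14,15)
i=15: i≥r, start 0; Z[15]=3 extend→box=[15,18)
i=16: min(r-i=2, Z[1]=0)=0; Z[16]=0
i=17: min(r-i=1, Z[2]=0)=0; Z[17]=0
i=18: i≥r, start 0; Z[18]=0
i=19: i≥r, start 0; Z[19]=0
i=20: i≥r, start 0; Z[20]=0
i=21: i≥r, start 0; Z[21]=0
i=22: i≥r, start 0; Z[22]=0
i=23: i≥r, start 0; Z[23]=0
i=24: i≥r, start 0; Z[24]=1 extend→box=[24,25)
i=25: i≥r, start 0; Z[25]=0
i=26: i≥r, start 0; Z[26]=1 extend→box=[26,27)
i=27: i≥r, start 0; Z[27]=3 extend→box=[27,30)
i=28: min(r-i=2, Z[1]=0)=0; Z[28]=0
i=29: min(r-i=1, Z[2]=0)=0; Z[29]=0
i=30: i≥r, start 0; Z[30]=0

[31, 0, 0, 1, 1, 1, 0, 0, 0, 0, 2, 0, 0, 0, 1, 3, 0, 0, 0, 0, 0, 0, 0, 0, 1, 0, 1, 3, 0, 0, 0]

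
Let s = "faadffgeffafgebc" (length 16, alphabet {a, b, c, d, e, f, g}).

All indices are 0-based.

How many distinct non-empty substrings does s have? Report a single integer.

122

rank→(start, suffix):
  0 → (1, 'aadffgeffafgebc')
  1 → (2, 'adffgeffafgebc')
  2 → (10, 'afgebc')
  3 → (14, 'bc')
  4 → (15, 'c')
  5 → (3, 'dffgeffafgebc')
  6 → (13, 'ebc')
  7 → (7, 'effafgebc')
  8 → (0, 'faadffgeffafgebc')
  9 → (9, 'fafgebc')
  10 → (8, 'ffafgebc')
  11 → (4, 'ffgeffafgebc')
  12 → (11, 'fgebc')
  13 → (5, 'fgeffafgebc')
  14 → (12, 'gebc')
  15 → (6, 'geffafgebc')

SA = [1, 2, 10, 14, 15, 3, 13, 7, 0, 9, 8, 4, 11, 5, 12, 6]
i: (SA[i-1],SA[i]) lcp shared
  1: (1,2) 1 'a'
  2: (2,10) 1 'a'
  3: (10,14) 0 ''
  4: (14,15) 0 ''
  5: (15,3) 0 ''
  6: (3,13) 0 ''
  7: (13,7) 1 'e'
  8: (7,0) 0 ''
  9: (0,9) 2 'fa'
  10: (9,8) 1 'f'
  11: (8,4) 2 'ff'
  12: (4,11) 1 'f'
  13: (11,5) 3 'fge'
  14: (5,12) 0 ''
  15: (12,6) 2 'ge'

n(n+1)/2 = 16·17/2 = 136
Σ LCP = 0 + 1 + 1 + 0 + 0 + 0 + 0 + 1 + 0 + 2 + 1 + 2 + 1 + 3 + 0 + 2 = 14
distinct = 136 − 14 = 122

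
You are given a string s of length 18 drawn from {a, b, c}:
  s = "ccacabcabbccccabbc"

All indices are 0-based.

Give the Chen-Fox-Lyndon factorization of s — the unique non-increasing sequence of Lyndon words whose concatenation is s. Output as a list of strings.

emit factor 1: 'c' (i=0, period=1)
emit factor 2: 'c' (i=1, period=1)
emit factor 3: 'ac' (i=2, period=2)
emit factor 4: 'abc' (i=4, period=3)
emit factor 5: 'abbcccc' (i=7, period=7)
emit factor 6: 'abbc' (i=14, period=4)

["c", "c", "ac", "abc", "abbcccc", "abbc"]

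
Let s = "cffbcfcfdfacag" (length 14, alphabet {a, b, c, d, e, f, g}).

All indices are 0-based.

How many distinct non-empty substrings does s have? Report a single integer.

95

rank→(start, suffix):
  0 → (10, 'acag')
  1 → (12, 'ag')
  2 → (3, 'bcfcfdfacag')
  3 → (11, 'cag')
  4 → (4, 'cfcfdfacag')
  5 → (6, 'cfdfacag')
  6 → (0, 'cffbcfcfdfacag')
  7 → (8, 'dfacag')
  8 → (9, 'facag')
  9 → (2, 'fbcfcfdfacag')
  10 → (5, 'fcfdfacag')
  11 → (7, 'fdfacag')
  12 → (1, 'ffbcfcfdfacag')
  13 → (13, 'g')

SA = [10, 12, 3, 11, 4, 6, 0, 8, 9, 2, 5, 7, 1, 13]
rank  pair      lcp
   1  s[10:],s[12:]  1  'a'
   2  s[12:],s[3:]  0  ''
   3  s[3:],s[11:]  0  ''
   4  s[11:],s[4:]  1  'c'
   5  s[4:],s[6:]  2  'cf'
   6  s[6:],s[0:]  2  'cf'
   7  s[0:],s[8:]  0  ''
   8  s[8:],s[9:]  0  ''
   9  s[9:],s[2:]  1  'f'
  10  s[2:],s[5:]  1  'f'
  11  s[5:],s[7:]  1  'f'
  12  s[7:],s[1:]  1  'f'
  13  s[1:],s[13:]  0  ''

n(n+1)/2 = 14·15/2 = 105
Σ LCP = 0 + 1 + 0 + 0 + 1 + 2 + 2 + 0 + 0 + 1 + 1 + 1 + 1 + 0 = 10
distinct = 105 − 10 = 95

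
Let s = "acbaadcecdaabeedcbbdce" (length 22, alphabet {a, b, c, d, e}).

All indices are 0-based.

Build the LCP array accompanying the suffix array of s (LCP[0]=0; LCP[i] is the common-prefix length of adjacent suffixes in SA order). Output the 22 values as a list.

[0, 2, 1, 1, 1, 0, 1, 1, 1, 0, 2, 1, 1, 2, 0, 1, 2, 3, 0, 1, 1, 1]

rank | idx | suffix
   0 |  10 | aabeedcbbdce
   1 |   3 | aadcecdaabeedcbbdce
   2 |  11 | abeedcbbdce
   3 |   0 | acbaadcecdaabeedcbbdce
   4 |   4 | adcecdaabeedcbbdce
   5 |   2 | baadcecdaabeedcbbdce
   6 |  17 | bbdce
   7 |  18 | bdce
   8 |  12 | beedcbbdce
   9 |   1 | cbaadcecdaabeedcbbdce
  10 |  16 | cbbdce
  11 |   8 | cdaabeedcbbdce
  12 |  20 | ce
  13 |   6 | cecdaabeedcbbdce
  14 |   9 | daabeedcbbdce
  15 |  15 | dcbbdce
  16 |  19 | dce
  17 |   5 | dcecdaabeedcbbdce
  18 |  21 | e
  19 |   7 | ecdaabeedcbbdce
  20 |  14 | edcbbdce
  21 |  13 | eedcbbdce

SA = [10, 3, 11, 0, 4, 2, 17, 18, 12, 1, 16, 8, 20, 6, 9, 15, 19, 5, 21, 7, 14, 13]
i: (SA[i-1],SA[i]) lcp shared
  1: (10,3) 2 'aa'
  2: (3,11) 1 'a'
  3: (11,0) 1 'a'
  4: (0,4) 1 'a'
  5: (4,2) 0 ''
  6: (2,17) 1 'b'
  7: (17,18) 1 'b'
  8: (18,12) 1 'b'
  9: (12,1) 0 ''
  10: (1,16) 2 'cb'
  11: (16,8) 1 'c'
  12: (8,20) 1 'c'
  13: (20,6) 2 'ce'
  14: (6,9) 0 ''
  15: (9,15) 1 'd'
  16: (15,19) 2 'dc'
  17: (19,5) 3 'dce'
  18: (5,21) 0 ''
  19: (21,7) 1 'e'
  20: (7,14) 1 'e'
  21: (14,13) 1 'e'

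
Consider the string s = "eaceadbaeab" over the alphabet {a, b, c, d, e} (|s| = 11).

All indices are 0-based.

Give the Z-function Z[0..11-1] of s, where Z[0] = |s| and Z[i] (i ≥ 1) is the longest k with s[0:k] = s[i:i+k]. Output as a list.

Z[0]=11
i=1: fresh scan; Z[1]=0
i=2: fresh scan; Z[2]=0
i=3: fresh scan; Z[3]=2 extend→box=[3,5)
i=4: min(r-i=1, Z[1]=0)=0; Z[4]=0
i=5: fresh scan; Z[5]=0
i=6: fresh scan; Z[6]=0
i=7: fresh scan; Z[7]=0
i=8: fresh scan; Z[8]=2 extend→box=[8,10)
i=9: min(r-i=1, Z[1]=0)=0; Z[9]=0
i=10: fresh scan; Z[10]=0

[11, 0, 0, 2, 0, 0, 0, 0, 2, 0, 0]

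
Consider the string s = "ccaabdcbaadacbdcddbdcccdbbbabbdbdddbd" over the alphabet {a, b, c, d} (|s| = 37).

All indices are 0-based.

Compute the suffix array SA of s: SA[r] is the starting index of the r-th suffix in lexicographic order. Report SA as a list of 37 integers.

[2, 8, 27, 3, 11, 9, 7, 26, 25, 24, 28, 35, 29, 4, 18, 13, 31, 1, 6, 12, 0, 20, 21, 22, 15, 36, 10, 23, 34, 17, 30, 5, 19, 14, 33, 16, 32]

rank | idx | suffix
   0 |   2 | aabdcbaadacbdcddbdcccdbbbabbdbdddbd
   1 |   8 | aadacbdcddbdcccdbbbabbdbdddbd
   2 |  27 | abbdbdddbd
   3 |   3 | abdcbaadacbdcddbdcccdbbbabbdbdddbd
   4 |  11 | acbdcddbdcccdbbbabbdbdddbd
   5 |   9 | adacbdcddbdcccdbbbabbdbdddbd
   6 |   7 | baadacbdcddbdcccdbbbabbdbdddbd
   7 |  26 | babbdbdddbd
   8 |  25 | bbabbdbdddbd
   9 |  24 | bbbabbdbdddbd
  10 |  28 | bbdbdddbd
  11 |  35 | bd
  12 |  29 | bdbdddbd
  13 |   4 | bdcbaadacbdcddbdcccdbbbabbdbdddbd
  14 |  18 | bdcccdbbbabbdbdddbd
  15 |  13 | bdcddbdcccdbbbabbdbdddbd
  16 |  31 | bdddbd
  17 |   1 | caabdcbaadacbdcddbdcccdbbbabbdbdddbd
  18 |   6 | cbaadacbdcddbdcccdbbbabbdbdddbd
  19 |  12 | cbdcddbdcccdbbbabbdbdddbd
  20 |   0 | ccaabdcbaadacbdcddbdcccdbbbabbdbdddbd
  21 |  20 | cccdbbbabbdbdddbd
  22 |  21 | ccdbbbabbdbdddbd
  23 |  22 | cdbbbabbdbdddbd
  24 |  15 | cddbdcccdbbbabbdbdddbd
  25 |  36 | d
  26 |  10 | dacbdcddbdcccdbbbabbdbdddbd
  27 |  23 | dbbbabbdbdddbd
  28 |  34 | dbd
  29 |  17 | dbdcccdbbbabbdbdddbd
  30 |  30 | dbdddbd
  31 |   5 | dcbaadacbdcddbdcccdbbbabbdbdddbd
  32 |  19 | dcccdbbbabbdbdddbd
  33 |  14 | dcddbdcccdbbbabbdbdddbd
  34 |  33 | ddbd
  35 |  16 | ddbdcccdbbbabbdbdddbd
  36 |  32 | dddbd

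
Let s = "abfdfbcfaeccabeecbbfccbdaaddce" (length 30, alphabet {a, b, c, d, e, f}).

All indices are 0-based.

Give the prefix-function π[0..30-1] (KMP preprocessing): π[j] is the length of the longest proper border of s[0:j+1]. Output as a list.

π[0] = 0
j=1 s[j]='b': π[1]=0 (border '')
j=2 s[j]='f': π[2]=0 (border '')
j=3 s[j]='d': π[3]=0 (border '')
j=4 s[j]='f': π[4]=0 (border '')
j=5 s[j]='b': π[5]=0 (border '')
j=6 s[j]='c': π[6]=0 (border '')
j=7 s[j]='f': π[7]=0 (border '')
j=8 s[j]='a': π[8]=1 (border 'a')
j=9 s[j]='e': k: 1→0; π[9]=0 (border '')
j=10 s[j]='c': π[10]=0 (border '')
j=11 s[j]='c': π[11]=0 (border '')
j=12 s[j]='a': π[12]=1 (border 'a')
j=13 s[j]='b': π[13]=2 (border 'ab')
j=14 s[j]='e': k: 2→0; π[14]=0 (border '')
j=15 s[j]='e': π[15]=0 (border '')
j=16 s[j]='c': π[16]=0 (border '')
j=17 s[j]='b': π[17]=0 (border '')
j=18 s[j]='b': π[18]=0 (border '')
j=19 s[j]='f': π[19]=0 (border '')
j=20 s[j]='c': π[20]=0 (border '')
j=21 s[j]='c': π[21]=0 (border '')
j=22 s[j]='b': π[22]=0 (border '')
j=23 s[j]='d': π[23]=0 (border '')
j=24 s[j]='a': π[24]=1 (border 'a')
j=25 s[j]='a': k: 1→0; π[25]=1 (border 'a')
j=26 s[j]='d': k: 1→0; π[26]=0 (border '')
j=27 s[j]='d': π[27]=0 (border '')
j=28 s[j]='c': π[28]=0 (border '')
j=29 s[j]='e': π[29]=0 (border '')

[0, 0, 0, 0, 0, 0, 0, 0, 1, 0, 0, 0, 1, 2, 0, 0, 0, 0, 0, 0, 0, 0, 0, 0, 1, 1, 0, 0, 0, 0]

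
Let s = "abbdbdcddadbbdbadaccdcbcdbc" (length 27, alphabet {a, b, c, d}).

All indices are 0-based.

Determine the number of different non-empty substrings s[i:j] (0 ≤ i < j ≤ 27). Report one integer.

sorted suffixes:
  #0 SA[0]=0  'abbdbdcddadbbdbadaccdcbcdbc'
  #1 SA[1]=17  'accdcbcdbc'
  #2 SA[2]=15  'adaccdcbcdbc'
  #3 SA[3]=9  'adbbdbadaccdcbcdbc'
  #4 SA[4]=14  'badaccdcbcdbc'
  #5 SA[5]=11  'bbdbadaccdcbcdbc'
  #6 SA[6]=1  'bbdbdcddadbbdbadaccdcbcdbc'
  #7 SA[7]=25  'bc'
  #8 SA[8]=22  'bcdbc'
  #9 SA[9]=12  'bdbadaccdcbcdbc'
  #10 SA[10]=2  'bdbdcddadbbdbadaccdcbcdbc'
  #11 SA[11]=4  'bdcddadbbdbadaccdcbcdbc'
  #12 SA[12]=26  'c'
  #13 SA[13]=21  'cbcdbc'
  #14 SA[14]=18  'ccdcbcdbc'
  #15 SA[15]=23  'cdbc'
  #16 SA[16]=19  'cdcbcdbc'
  #17 SA[17]=6  'cddadbbdbadaccdcbcdbc'
  #18 SA[18]=16  'daccdcbcdbc'
  #19 SA[19]=8  'dadbbdbadaccdcbcdbc'
  #20 SA[20]=13  'dbadaccdcbcdbc'
  #21 SA[21]=10  'dbbdbadaccdcbcdbc'
  #22 SA[22]=24  'dbc'
  #23 SA[23]=3  'dbdcddadbbdbadaccdcbcdbc'
  #24 SA[24]=20  'dcbcdbc'
  #25 SA[25]=5  'dcddadbbdbadaccdcbcdbc'
  #26 SA[26]=7  'ddadbbdbadaccdcbcdbc'

SA = [0, 17, 15, 9, 14, 11, 1, 25, 22, 12, 2, 4, 26, 21, 18, 23, 19, 6, 16, 8, 13, 10, 24, 3, 20, 5, 7]
i: (SA[i-1],SA[i]) lcp shared
  1: (0,17) 1 'a'
  2: (17,15) 1 'a'
  3: (15,9) 2 'ad'
  4: (9,14) 0 ''
  5: (14,11) 1 'b'
  6: (11,1) 4 'bbdb'
  7: (1,25) 1 'b'
  8: (25,22) 2 'bc'
  9: (22,12) 1 'b'
  10: (12,2) 3 'bdb'
  11: (2,4) 2 'bd'
  12: (4,26) 0 ''
  13: (26,21) 1 'c'
  14: (21,18) 1 'c'
  15: (18,23) 1 'c'
  16: (23,19) 2 'cd'
  17: (19,6) 2 'cd'
  18: (6,16) 0 ''
  19: (16,8) 2 'da'
  20: (8,13) 1 'd'
  21: (13,10) 2 'db'
  22: (10,24) 2 'db'
  23: (24,3) 2 'db'
  24: (3,20) 1 'd'
  25: (20,5) 2 'dc'
  26: (5,7) 1 'd'

n(n+1)/2 = 27·28/2 = 378
Σ LCP = 0 + 1 + 1 + 2 + 0 + 1 + 4 + 1 + 2 + 1 + 3 + 2 + 0 + 1 + 1 + 1 + 2 + 2 + 0 + 2 + 1 + 2 + 2 + 2 + 1 + 2 + 1 = 38
distinct = 378 − 38 = 340

340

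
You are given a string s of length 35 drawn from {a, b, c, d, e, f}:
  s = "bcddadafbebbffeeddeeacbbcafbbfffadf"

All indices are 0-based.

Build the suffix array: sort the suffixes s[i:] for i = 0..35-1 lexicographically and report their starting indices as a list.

sorted suffixes:
  #0 SA[0]=20  'acbbcafbbfffadf'
  #1 SA[1]=4  'adafbebbffeeddeeacbbcafbbfffadf'
  #2 SA[2]=32  'adf'
  #3 SA[3]=25  'afbbfffadf'
  #4 SA[4]=6  'afbebbffeeddeeacbbcafbbfffadf'
  #5 SA[5]=22  'bbcafbbfffadf'
  #6 SA[6]=10  'bbffeeddeeacbbcafbbfffadf'
  #7 SA[7]=27  'bbfffadf'
  #8 SA[8]=23  'bcafbbfffadf'
  #9 SA[9]=0  'bcddadafbebbffeeddeeacbbcafbbfffadf'
  #10 SA[10]=8  'bebbffeeddeeacbbcafbbfffadf'
  #11 SA[11]=11  'bffeeddeeacbbcafbbfffadf'
  #12 SA[12]=28  'bfffadf'
  #13 SA[13]=24  'cafbbfffadf'
  #14 SA[14]=21  'cbbcafbbfffadf'
  #15 SA[15]=1  'cddadafbebbffeeddeeacbbcafbbfffadf'
  #16 SA[16]=3  'dadafbebbffeeddeeacbbcafbbfffadf'
  #17 SA[17]=5  'dafbebbffeeddeeacbbcafbbfffadf'
  #18 SA[18]=2  'ddadafbebbffeeddeeacbbcafbbfffadf'
  #19 SA[19]=16  'ddeeacbbcafbbfffadf'
  #20 SA[20]=17  'deeacbbcafbbfffadf'
  #21 SA[21]=33  'df'
  #22 SA[22]=19  'eacbbcafbbfffadf'
  #23 SA[23]=9  'ebbffeeddeeacbbcafbbfffadf'
  #24 SA[24]=15  'eddeeacbbcafbbfffadf'
  #25 SA[25]=18  'eeacbbcafbbfffadf'
  #26 SA[26]=14  'eeddeeacbbcafbbfffadf'
  #27 SA[27]=34  'f'
  #28 SA[28]=31  'fadf'
  #29 SA[29]=26  'fbbfffadf'
  #30 SA[30]=7  'fbebbffeeddeeacbbcafbbfffadf'
  #31 SA[31]=13  'feeddeeacbbcafbbfffadf'
  #32 SA[32]=30  'ffadf'
  #33 SA[33]=12  'ffeeddeeacbbcafbbfffadf'
  #34 SA[34]=29  'fffadf'

[20, 4, 32, 25, 6, 22, 10, 27, 23, 0, 8, 11, 28, 24, 21, 1, 3, 5, 2, 16, 17, 33, 19, 9, 15, 18, 14, 34, 31, 26, 7, 13, 30, 12, 29]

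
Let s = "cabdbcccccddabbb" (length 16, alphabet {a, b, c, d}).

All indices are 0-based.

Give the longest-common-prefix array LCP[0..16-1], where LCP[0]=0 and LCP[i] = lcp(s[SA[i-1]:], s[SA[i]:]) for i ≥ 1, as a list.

sorted suffixes:
  #0 SA[0]=12  'abbb'
  #1 SA[1]=1  'abdbcccccddabbb'
  #2 SA[2]=15  'b'
  #3 SA[3]=14  'bb'
  #4 SA[4]=13  'bbb'
  #5 SA[5]=4  'bcccccddabbb'
  #6 SA[6]=2  'bdbcccccddabbb'
  #7 SA[7]=0  'cabdbcccccddabbb'
  #8 SA[8]=5  'cccccddabbb'
  #9 SA[9]=6  'ccccddabbb'
  #10 SA[10]=7  'cccddabbb'
  #11 SA[11]=8  'ccddabbb'
  #12 SA[12]=9  'cddabbb'
  #13 SA[13]=11  'dabbb'
  #14 SA[14]=3  'dbcccccddabbb'
  #15 SA[15]=10  'ddabbb'

SA = [12, 1, 15, 14, 13, 4, 2, 0, 5, 6, 7, 8, 9, 11, 3, 10]
[i] adj suffixes → lcp
  [1] 12/1 → 2 ('ab')
  [2] 1/15 → 0 ('')
  [3] 15/14 → 1 ('b')
  [4] 14/13 → 2 ('bb')
  [5] 13/4 → 1 ('b')
  [6] 4/2 → 1 ('b')
  [7] 2/0 → 0 ('')
  [8] 0/5 → 1 ('c')
  [9] 5/6 → 4 ('cccc')
  [10] 6/7 → 3 ('ccc')
  [11] 7/8 → 2 ('cc')
  [12] 8/9 → 1 ('c')
  [13] 9/11 → 0 ('')
  [14] 11/3 → 1 ('d')
  [15] 3/10 → 1 ('d')

[0, 2, 0, 1, 2, 1, 1, 0, 1, 4, 3, 2, 1, 0, 1, 1]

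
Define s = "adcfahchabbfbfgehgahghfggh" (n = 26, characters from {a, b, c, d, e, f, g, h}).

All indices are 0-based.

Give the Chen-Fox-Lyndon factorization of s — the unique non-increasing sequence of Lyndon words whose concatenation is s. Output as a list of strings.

["adcfahch", "abbfbfgehgahghfggh"]

emit factor 1: 'adcfahch' (i=0, period=8)
emit factor 2: 'abbfbfgehgahghfggh' (i=8, period=18)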